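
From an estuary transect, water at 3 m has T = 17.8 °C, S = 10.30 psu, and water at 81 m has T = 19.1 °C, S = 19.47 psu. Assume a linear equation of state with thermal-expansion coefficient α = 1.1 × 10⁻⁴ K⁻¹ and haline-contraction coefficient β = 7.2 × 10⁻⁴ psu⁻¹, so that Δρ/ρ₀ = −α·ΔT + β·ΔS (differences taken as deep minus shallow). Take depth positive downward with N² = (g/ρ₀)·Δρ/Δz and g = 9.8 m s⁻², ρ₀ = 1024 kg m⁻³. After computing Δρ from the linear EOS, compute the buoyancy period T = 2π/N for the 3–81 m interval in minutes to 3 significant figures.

ΔT = +1.3 K, ΔS = +9.17 psu (deep − shallow).
Δρ/ρ₀ = −αΔT + βΔS = -1.43 × 10⁻⁴ + 6.6024 × 10⁻³ = 6.4594 × 10⁻³, so Δρ ≈ 6.614 kg m⁻³.
N² = (g/ρ₀)·Δρ/Δz = g·(Δρ/ρ₀)/Δz = 9.8 × 6.4594 × 10⁻³ / 78 = 8.1157 × 10⁻⁴ s⁻².
N = √(8.1157 × 10⁻⁴) = 0.028488 rad s⁻¹ → T = 2π/N = 220.56 s = 3.6760 min ≈ 3.68 min.

3.68 min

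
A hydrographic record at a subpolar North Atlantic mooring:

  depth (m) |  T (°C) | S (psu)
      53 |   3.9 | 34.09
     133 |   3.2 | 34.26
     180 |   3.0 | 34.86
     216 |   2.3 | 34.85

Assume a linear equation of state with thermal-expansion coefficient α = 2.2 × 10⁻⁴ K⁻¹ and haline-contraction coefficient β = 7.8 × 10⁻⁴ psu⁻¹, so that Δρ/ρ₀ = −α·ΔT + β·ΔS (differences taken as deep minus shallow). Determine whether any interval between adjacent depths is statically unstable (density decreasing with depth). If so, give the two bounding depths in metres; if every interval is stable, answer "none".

none

Evaluate Δρ/ρ₀ = −αΔT + βΔS across each adjacent pair:
  53–133 m: −αΔT+βΔS = −(2.2 × 10⁻⁴)(-0.7)+(7.8 × 10⁻⁴)(+0.17) = 2.9 × 10⁻⁴ → stable
  133–180 m: −αΔT+βΔS = −(2.2 × 10⁻⁴)(-0.2)+(7.8 × 10⁻⁴)(+0.60) = 5.1 × 10⁻⁴ → stable
  180–216 m: −αΔT+βΔS = −(2.2 × 10⁻⁴)(-0.7)+(7.8 × 10⁻⁴)(-0.01) = 1.5 × 10⁻⁴ → stable
Every interval has Δρ > 0: the column is stably stratified throughout.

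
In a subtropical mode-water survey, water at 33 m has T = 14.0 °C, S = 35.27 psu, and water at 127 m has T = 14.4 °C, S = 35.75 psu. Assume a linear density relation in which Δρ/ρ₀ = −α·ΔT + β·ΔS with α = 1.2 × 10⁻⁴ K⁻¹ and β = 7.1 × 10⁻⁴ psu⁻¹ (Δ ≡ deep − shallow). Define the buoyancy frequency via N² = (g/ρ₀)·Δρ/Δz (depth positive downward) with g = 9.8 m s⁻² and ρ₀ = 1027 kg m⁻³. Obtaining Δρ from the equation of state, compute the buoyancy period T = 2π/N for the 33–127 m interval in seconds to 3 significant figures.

ΔT = +0.4 K, ΔS = +0.48 psu (deep − shallow).
Δρ/ρ₀ = −αΔT + βΔS = -4.80 × 10⁻⁵ + 3.408 × 10⁻⁴ = 2.928 × 10⁻⁴, so Δρ ≈ 0.3007 kg m⁻³.
N² = (g/ρ₀)·Δρ/Δz = g·(Δρ/ρ₀)/Δz = 9.8 × 2.928 × 10⁻⁴ / 94 = 3.0526 × 10⁻⁵ s⁻².
N = √(3.0526 × 10⁻⁵) = 5.5250 × 10⁻³ rad s⁻¹ → T = 2π/N = 1.1372 × 10³ s ≈ 1.14 × 10³ s.

1.14 × 10³ s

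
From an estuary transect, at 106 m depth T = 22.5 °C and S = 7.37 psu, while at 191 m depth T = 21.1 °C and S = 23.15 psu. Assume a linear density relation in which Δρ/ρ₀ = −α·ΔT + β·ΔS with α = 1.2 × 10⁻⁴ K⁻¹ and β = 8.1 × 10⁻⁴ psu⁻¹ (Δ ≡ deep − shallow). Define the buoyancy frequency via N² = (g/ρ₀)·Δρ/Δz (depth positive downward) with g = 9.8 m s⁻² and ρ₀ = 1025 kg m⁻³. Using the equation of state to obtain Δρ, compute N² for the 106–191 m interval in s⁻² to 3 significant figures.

1.49 × 10⁻³ s⁻²

ΔT = -1.4 K, ΔS = +15.78 psu (deep − shallow).
Δρ/ρ₀ = −αΔT + βΔS = 1.68 × 10⁻⁴ + 0.0127818 = 0.0129498, so Δρ ≈ 13.27 kg m⁻³.
N² = (g/ρ₀)·Δρ/Δz = g·(Δρ/ρ₀)/Δz = 9.8 × 0.0129498 / 85 = 1.4930 × 10⁻³ s⁻² ≈ 1.49 × 10⁻³ s⁻².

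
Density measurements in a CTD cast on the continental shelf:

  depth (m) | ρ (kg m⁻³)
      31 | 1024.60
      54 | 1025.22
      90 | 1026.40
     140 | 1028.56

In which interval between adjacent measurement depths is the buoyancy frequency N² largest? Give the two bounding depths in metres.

Compute the density gradient over each adjacent pair:
  31–54 m: Δρ/Δz = 0.62/23 = 0.027 kg m⁻⁴
  54–90 m: Δρ/Δz = 1.18/36 = 0.033 kg m⁻⁴
  90–140 m: Δρ/Δz = 2.16/50 = 0.043 kg m⁻⁴
The largest gradient is in the 90–140 m interval — the pycnocline.

90–140 m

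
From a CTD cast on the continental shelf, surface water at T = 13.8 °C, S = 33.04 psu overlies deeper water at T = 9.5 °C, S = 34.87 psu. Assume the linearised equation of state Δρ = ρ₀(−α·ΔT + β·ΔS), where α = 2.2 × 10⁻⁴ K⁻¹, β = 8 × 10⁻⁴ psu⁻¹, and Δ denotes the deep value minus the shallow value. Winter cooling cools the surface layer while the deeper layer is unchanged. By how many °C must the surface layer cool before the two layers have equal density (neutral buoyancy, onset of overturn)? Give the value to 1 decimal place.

11.0 °C

Neutral buoyancy requires Δρ = 0, i.e. −α(T_deep − T_surf′) + β(S_deep − S_surf) = 0.
T_surf′ = T_deep − (β/α)·ΔS = 9.5 − (8 × 10⁻⁴/2.2 × 10⁻⁴)·(+1.83) = 2.845 °C.
Cooling required: 13.8 − (2.845) = 10.955 °C.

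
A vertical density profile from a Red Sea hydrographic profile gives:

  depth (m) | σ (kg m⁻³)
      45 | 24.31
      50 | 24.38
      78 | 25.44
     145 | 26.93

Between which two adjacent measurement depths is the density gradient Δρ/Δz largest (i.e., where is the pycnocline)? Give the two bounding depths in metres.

50–78 m

Compute the density gradient over each adjacent pair:
  45–50 m: Δρ/Δz = 0.07/5 = 0.014 kg m⁻⁴
  50–78 m: Δρ/Δz = 1.06/28 = 0.038 kg m⁻⁴
  78–145 m: Δρ/Δz = 1.49/67 = 0.022 kg m⁻⁴
The largest gradient is in the 50–78 m interval — the pycnocline.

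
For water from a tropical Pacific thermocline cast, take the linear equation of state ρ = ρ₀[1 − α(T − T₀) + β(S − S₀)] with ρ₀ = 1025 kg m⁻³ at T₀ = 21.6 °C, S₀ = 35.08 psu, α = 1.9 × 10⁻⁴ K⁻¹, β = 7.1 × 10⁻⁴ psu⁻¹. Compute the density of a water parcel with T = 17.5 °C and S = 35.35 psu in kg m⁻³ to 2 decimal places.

1025.99 kg m⁻³

T − T₀ = -4.1 K, S − S₀ = +0.27 psu.
Bracket = 1 − α·(-4.1) + β·(+0.27) = 1 + (9.707 × 10⁻⁴) = 1.0009707.
ρ = 1025 × 1.0009707 = 1025.99 kg m⁻³.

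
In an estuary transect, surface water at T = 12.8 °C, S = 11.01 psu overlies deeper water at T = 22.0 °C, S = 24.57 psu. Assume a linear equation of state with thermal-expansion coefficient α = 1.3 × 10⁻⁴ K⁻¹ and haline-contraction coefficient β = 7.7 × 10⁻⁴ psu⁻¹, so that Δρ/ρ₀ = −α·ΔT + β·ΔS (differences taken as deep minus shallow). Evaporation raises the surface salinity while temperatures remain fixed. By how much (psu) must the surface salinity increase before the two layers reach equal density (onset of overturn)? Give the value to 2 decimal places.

Neutral buoyancy requires −α(T_deep − T_surf) + β(S_deep − S_surf′) = 0.
S_surf′ = S_deep − (α/β)·ΔT = 24.57 − (1.3 × 10⁻⁴/7.7 × 10⁻⁴)·(+9.2) = 23.0168 psu.
Increase required: 23.0168 − 11.01 = 12.0068 psu.

12.01 psu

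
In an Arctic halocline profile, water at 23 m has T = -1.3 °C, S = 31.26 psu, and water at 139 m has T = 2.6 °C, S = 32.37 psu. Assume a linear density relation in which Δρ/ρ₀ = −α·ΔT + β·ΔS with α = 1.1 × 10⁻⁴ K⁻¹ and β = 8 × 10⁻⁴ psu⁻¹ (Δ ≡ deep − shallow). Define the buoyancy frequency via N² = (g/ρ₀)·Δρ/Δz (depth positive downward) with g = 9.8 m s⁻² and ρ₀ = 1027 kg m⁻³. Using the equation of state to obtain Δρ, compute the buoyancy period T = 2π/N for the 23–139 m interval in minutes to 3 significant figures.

ΔT = +3.9 K, ΔS = +1.11 psu (deep − shallow).
Δρ/ρ₀ = −αΔT + βΔS = -4.29 × 10⁻⁴ + 8.88 × 10⁻⁴ = 4.59 × 10⁻⁴, so Δρ ≈ 0.4714 kg m⁻³.
N² = (g/ρ₀)·Δρ/Δz = g·(Δρ/ρ₀)/Δz = 9.8 × 4.59 × 10⁻⁴ / 116 = 3.8778 × 10⁻⁵ s⁻².
N = √(3.8778 × 10⁻⁵) = 6.2272 × 10⁻³ rad s⁻¹ → T = 2π/N = 1.0090 × 10³ s = 16.817 min ≈ 16.8 min.

16.8 min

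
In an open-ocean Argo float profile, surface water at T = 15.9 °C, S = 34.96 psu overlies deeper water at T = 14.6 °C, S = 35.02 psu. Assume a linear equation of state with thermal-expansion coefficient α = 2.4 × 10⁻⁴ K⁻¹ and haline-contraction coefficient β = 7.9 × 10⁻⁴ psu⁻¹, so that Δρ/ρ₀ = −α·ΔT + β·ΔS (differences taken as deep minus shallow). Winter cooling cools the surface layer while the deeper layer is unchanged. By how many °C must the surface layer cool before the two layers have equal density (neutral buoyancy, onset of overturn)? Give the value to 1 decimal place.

1.5 °C

Neutral buoyancy requires Δρ = 0, i.e. −α(T_deep − T_surf′) + β(S_deep − S_surf) = 0.
T_surf′ = T_deep − (β/α)·ΔS = 14.6 − (7.9 × 10⁻⁴/2.4 × 10⁻⁴)·(+0.06) = 14.402 °C.
Cooling required: 15.9 − (14.402) = 1.498 °C.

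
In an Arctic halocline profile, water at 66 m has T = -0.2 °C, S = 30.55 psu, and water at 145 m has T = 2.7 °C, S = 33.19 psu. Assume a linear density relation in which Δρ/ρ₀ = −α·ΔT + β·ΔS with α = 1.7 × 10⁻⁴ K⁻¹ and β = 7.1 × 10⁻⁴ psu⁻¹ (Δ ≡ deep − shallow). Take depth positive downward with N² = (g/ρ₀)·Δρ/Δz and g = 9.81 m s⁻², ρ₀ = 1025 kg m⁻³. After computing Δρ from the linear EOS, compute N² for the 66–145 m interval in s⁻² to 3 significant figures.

1.72 × 10⁻⁴ s⁻²

ΔT = +2.9 K, ΔS = +2.64 psu (deep − shallow).
Δρ/ρ₀ = −αΔT + βΔS = -4.93 × 10⁻⁴ + 1.8744 × 10⁻³ = 1.3814 × 10⁻³, so Δρ ≈ 1.416 kg m⁻³.
N² = (g/ρ₀)·Δρ/Δz = g·(Δρ/ρ₀)/Δz = 9.81 × 1.3814 × 10⁻³ / 79 = 1.7154 × 10⁻⁴ s⁻² ≈ 1.72 × 10⁻⁴ s⁻².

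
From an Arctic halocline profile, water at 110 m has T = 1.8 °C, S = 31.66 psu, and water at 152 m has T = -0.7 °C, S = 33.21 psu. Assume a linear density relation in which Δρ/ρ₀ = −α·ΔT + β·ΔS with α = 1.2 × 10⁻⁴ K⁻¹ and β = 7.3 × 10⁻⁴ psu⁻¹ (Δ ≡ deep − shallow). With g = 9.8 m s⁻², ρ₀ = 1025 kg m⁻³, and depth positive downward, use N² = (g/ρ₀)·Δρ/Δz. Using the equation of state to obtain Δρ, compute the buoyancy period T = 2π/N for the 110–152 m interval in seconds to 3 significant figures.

ΔT = -2.5 K, ΔS = +1.55 psu (deep − shallow).
Δρ/ρ₀ = −αΔT + βΔS = 3.00 × 10⁻⁴ + 1.1315 × 10⁻³ = 1.4315 × 10⁻³, so Δρ ≈ 1.467 kg m⁻³.
N² = (g/ρ₀)·Δρ/Δz = g·(Δρ/ρ₀)/Δz = 9.8 × 1.4315 × 10⁻³ / 42 = 3.3402 × 10⁻⁴ s⁻².
N = √(3.3402 × 10⁻⁴) = 0.018276 rad s⁻¹ → T = 2π/N = 343.79 s ≈ 344 s.

344 s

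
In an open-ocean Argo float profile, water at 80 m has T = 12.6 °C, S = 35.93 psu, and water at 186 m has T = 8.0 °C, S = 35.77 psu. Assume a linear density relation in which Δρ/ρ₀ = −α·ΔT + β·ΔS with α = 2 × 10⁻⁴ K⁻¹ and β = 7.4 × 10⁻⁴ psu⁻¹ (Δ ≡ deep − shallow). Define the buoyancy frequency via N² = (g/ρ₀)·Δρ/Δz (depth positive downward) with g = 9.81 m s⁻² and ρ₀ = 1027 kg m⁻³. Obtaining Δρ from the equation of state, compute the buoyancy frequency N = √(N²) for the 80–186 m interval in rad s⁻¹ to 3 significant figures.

ΔT = -4.6 K, ΔS = -0.16 psu (deep − shallow).
Δρ/ρ₀ = −αΔT + βΔS = 9.20 × 10⁻⁴ − 1.184 × 10⁻⁴ = 8.016 × 10⁻⁴, so Δρ ≈ 0.8232 kg m⁻³.
N² = (g/ρ₀)·Δρ/Δz = g·(Δρ/ρ₀)/Δz = 9.81 × 8.016 × 10⁻⁴ / 106 = 7.4186 × 10⁻⁵ s⁻².
N = √(7.4186 × 10⁻⁵) = 8.6131 × 10⁻³ rad s⁻¹ ≈ 8.61 × 10⁻³ rad s⁻¹.

8.61 × 10⁻³ rad s⁻¹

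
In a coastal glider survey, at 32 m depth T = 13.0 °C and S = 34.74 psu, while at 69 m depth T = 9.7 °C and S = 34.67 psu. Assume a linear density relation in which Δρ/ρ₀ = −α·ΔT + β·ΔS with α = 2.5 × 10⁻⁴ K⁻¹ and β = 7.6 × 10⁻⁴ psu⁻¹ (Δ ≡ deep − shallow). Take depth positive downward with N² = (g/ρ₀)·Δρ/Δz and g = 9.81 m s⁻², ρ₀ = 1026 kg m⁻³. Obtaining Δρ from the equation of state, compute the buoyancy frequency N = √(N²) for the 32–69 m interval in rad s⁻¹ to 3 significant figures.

ΔT = -3.3 K, ΔS = -0.07 psu (deep − shallow).
Δρ/ρ₀ = −αΔT + βΔS = 8.25 × 10⁻⁴ − 5.32 × 10⁻⁵ = 7.718 × 10⁻⁴, so Δρ ≈ 0.7919 kg m⁻³.
N² = (g/ρ₀)·Δρ/Δz = g·(Δρ/ρ₀)/Δz = 9.81 × 7.718 × 10⁻⁴ / 37 = 2.0463 × 10⁻⁴ s⁻².
N = √(2.0463 × 10⁻⁴) = 0.014305 rad s⁻¹ ≈ 0.0143 rad s⁻¹.

0.0143 rad s⁻¹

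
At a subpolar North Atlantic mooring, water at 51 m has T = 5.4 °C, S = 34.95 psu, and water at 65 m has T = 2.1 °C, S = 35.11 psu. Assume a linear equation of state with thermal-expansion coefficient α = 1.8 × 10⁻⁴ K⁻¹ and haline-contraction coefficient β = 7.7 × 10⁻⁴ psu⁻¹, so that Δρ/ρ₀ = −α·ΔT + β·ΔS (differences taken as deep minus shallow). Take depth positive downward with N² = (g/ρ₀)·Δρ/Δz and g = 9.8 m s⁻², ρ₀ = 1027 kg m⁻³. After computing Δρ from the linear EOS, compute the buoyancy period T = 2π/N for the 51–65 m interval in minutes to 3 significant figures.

ΔT = -3.3 K, ΔS = +0.16 psu (deep − shallow).
Δρ/ρ₀ = −αΔT + βΔS = 5.94 × 10⁻⁴ + 1.232 × 10⁻⁴ = 7.172 × 10⁻⁴, so Δρ ≈ 0.7366 kg m⁻³.
N² = (g/ρ₀)·Δρ/Δz = g·(Δρ/ρ₀)/Δz = 9.8 × 7.172 × 10⁻⁴ / 14 = 5.0204 × 10⁻⁴ s⁻².
N = √(5.0204 × 10⁻⁴) = 0.022406 rad s⁻¹ → T = 2π/N = 280.42 s = 4.6737 min ≈ 4.67 min.

4.67 min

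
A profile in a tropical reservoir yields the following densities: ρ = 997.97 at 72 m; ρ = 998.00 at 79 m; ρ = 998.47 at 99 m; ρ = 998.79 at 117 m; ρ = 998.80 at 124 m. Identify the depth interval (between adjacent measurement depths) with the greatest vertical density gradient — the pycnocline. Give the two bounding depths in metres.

79–99 m

Compute the density gradient over each adjacent pair:
  72–79 m: Δρ/Δz = 0.03/7 = 4.3 × 10⁻³ kg m⁻⁴
  79–99 m: Δρ/Δz = 0.47/20 = 0.024 kg m⁻⁴
  99–117 m: Δρ/Δz = 0.32/18 = 0.018 kg m⁻⁴
  117–124 m: Δρ/Δz = 0.01/7 = 1.4 × 10⁻³ kg m⁻⁴
The largest gradient is in the 79–99 m interval — the pycnocline.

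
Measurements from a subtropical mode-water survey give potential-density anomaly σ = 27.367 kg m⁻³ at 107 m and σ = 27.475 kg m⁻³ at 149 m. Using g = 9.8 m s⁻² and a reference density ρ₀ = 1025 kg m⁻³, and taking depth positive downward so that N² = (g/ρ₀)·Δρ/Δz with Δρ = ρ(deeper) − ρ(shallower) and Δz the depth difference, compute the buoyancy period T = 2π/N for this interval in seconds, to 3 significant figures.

1.27 × 10³ s

Δρ = 1027.475 − 1027.367 = 0.108 kg m⁻³ over Δz = 149 − 107 = 42 m.
N² = (9.8/1025) × (0.108/42) = 2.4585 × 10⁻⁵ s⁻².
N = √(2.4585 × 10⁻⁵) = 4.9583 × 10⁻³ rad s⁻¹, so T = 2π/N = 1.2672 × 10³ s ≈ 1.27 × 10³ s.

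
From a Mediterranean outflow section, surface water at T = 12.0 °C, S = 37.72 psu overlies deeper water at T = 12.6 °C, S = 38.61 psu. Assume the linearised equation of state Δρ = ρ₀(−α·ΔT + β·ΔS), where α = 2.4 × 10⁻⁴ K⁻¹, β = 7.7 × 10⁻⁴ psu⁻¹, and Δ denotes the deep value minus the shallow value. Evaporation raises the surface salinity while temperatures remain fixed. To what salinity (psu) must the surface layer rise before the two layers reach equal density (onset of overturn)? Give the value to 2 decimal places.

38.42 psu

Neutral buoyancy requires −α(T_deep − T_surf) + β(S_deep − S_surf′) = 0.
S_surf′ = S_deep − (α/β)·ΔT = 38.61 − (2.4 × 10⁻⁴/7.7 × 10⁻⁴)·(+0.6) = 38.4230 psu.
Increase required: 38.4230 − 37.72 = 0.7030 psu.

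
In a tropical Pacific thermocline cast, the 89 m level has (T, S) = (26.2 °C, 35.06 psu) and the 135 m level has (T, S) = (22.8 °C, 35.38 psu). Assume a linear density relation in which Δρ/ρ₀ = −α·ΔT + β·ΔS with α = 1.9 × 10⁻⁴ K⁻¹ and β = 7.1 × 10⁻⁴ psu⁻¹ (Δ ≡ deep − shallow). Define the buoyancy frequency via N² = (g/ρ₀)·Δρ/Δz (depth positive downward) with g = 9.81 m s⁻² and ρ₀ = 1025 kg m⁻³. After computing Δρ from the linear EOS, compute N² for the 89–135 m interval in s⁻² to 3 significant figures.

1.86 × 10⁻⁴ s⁻²

ΔT = -3.4 K, ΔS = +0.32 psu (deep − shallow).
Δρ/ρ₀ = −αΔT + βΔS = 6.46 × 10⁻⁴ + 2.272 × 10⁻⁴ = 8.732 × 10⁻⁴, so Δρ ≈ 0.8950 kg m⁻³.
N² = (g/ρ₀)·Δρ/Δz = g·(Δρ/ρ₀)/Δz = 9.81 × 8.732 × 10⁻⁴ / 46 = 1.8622 × 10⁻⁴ s⁻² ≈ 1.86 × 10⁻⁴ s⁻².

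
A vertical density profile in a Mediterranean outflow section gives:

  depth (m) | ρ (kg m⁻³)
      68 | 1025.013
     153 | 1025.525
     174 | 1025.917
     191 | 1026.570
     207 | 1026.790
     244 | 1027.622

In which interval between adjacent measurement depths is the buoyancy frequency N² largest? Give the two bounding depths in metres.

Compute the density gradient over each adjacent pair:
  68–153 m: Δρ/Δz = 0.512/85 = 6.0 × 10⁻³ kg m⁻⁴
  153–174 m: Δρ/Δz = 0.392/21 = 0.019 kg m⁻⁴
  174–191 m: Δρ/Δz = 0.653/17 = 0.038 kg m⁻⁴
  191–207 m: Δρ/Δz = 0.220/16 = 0.014 kg m⁻⁴
  207–244 m: Δρ/Δz = 0.832/37 = 0.022 kg m⁻⁴
The largest gradient is in the 174–191 m interval — the pycnocline.

174–191 m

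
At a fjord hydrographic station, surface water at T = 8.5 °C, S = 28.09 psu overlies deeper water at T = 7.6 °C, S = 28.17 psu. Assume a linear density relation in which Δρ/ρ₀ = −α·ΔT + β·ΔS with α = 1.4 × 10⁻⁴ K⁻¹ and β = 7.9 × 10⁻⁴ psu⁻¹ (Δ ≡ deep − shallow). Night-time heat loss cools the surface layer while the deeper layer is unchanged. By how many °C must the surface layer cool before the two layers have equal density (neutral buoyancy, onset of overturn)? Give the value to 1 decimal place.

1.4 °C

Neutral buoyancy requires Δρ = 0, i.e. −α(T_deep − T_surf′) + β(S_deep − S_surf) = 0.
T_surf′ = T_deep − (β/α)·ΔS = 7.6 − (7.9 × 10⁻⁴/1.4 × 10⁻⁴)·(+0.08) = 7.149 °C.
Cooling required: 8.5 − (7.149) = 1.351 °C.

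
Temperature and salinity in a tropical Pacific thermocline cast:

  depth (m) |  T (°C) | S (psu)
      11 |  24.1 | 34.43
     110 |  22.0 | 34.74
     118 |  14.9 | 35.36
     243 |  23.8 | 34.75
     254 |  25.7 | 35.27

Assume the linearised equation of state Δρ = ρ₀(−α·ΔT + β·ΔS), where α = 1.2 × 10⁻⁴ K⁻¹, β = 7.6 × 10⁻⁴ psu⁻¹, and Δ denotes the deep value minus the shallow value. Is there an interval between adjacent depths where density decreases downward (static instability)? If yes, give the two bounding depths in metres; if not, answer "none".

118–243 m

Evaluate Δρ/ρ₀ = −αΔT + βΔS across each adjacent pair:
  11–110 m: −αΔT+βΔS = −(1.2 × 10⁻⁴)(-2.1)+(7.6 × 10⁻⁴)(+0.31) = 4.9 × 10⁻⁴ → stable
  110–118 m: −αΔT+βΔS = −(1.2 × 10⁻⁴)(-7.1)+(7.6 × 10⁻⁴)(+0.62) = 1.3 × 10⁻³ → stable
  118–243 m: −αΔT+βΔS = −(1.2 × 10⁻⁴)(+8.9)+(7.6 × 10⁻⁴)(-0.61) = -1.5 × 10⁻³ → UNSTABLE
  243–254 m: −αΔT+βΔS = −(1.2 × 10⁻⁴)(+1.9)+(7.6 × 10⁻⁴)(+0.52) = 1.7 × 10⁻⁴ → stable
The 118–243 m interval has Δρ < 0: lighter water underlies denser water.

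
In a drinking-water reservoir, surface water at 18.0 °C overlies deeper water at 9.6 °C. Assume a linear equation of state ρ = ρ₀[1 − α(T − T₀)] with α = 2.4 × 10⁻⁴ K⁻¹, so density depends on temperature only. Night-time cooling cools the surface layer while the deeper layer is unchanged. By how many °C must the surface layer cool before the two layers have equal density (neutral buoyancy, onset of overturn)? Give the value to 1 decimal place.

With temperature the only control, equal density requires T_surf′ = T_deep.
T_surf′ = 9.6 °C.
Cooling required: 18.0 − 9.6 = 8.4 °C.

8.4 °C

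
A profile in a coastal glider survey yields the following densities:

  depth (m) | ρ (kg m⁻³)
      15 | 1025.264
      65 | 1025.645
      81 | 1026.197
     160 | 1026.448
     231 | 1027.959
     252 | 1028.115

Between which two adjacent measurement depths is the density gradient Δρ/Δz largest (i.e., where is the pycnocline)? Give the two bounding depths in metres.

Compute the density gradient over each adjacent pair:
  15–65 m: Δρ/Δz = 0.381/50 = 7.6 × 10⁻³ kg m⁻⁴
  65–81 m: Δρ/Δz = 0.552/16 = 0.035 kg m⁻⁴
  81–160 m: Δρ/Δz = 0.251/79 = 3.2 × 10⁻³ kg m⁻⁴
  160–231 m: Δρ/Δz = 1.511/71 = 0.021 kg m⁻⁴
  231–252 m: Δρ/Δz = 0.156/21 = 7.4 × 10⁻³ kg m⁻⁴
The largest gradient is in the 65–81 m interval — the pycnocline.

65–81 m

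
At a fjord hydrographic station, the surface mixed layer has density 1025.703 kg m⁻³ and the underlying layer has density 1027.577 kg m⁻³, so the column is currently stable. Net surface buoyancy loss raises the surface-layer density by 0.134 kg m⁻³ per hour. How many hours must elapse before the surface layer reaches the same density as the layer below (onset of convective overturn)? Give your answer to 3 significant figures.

Density deficit of the surface layer: 1027.577 − 1025.703 = 1.874 kg m⁻³.
Required change = 1.874 / 0.134 = 14.0 hours.

14.0 hours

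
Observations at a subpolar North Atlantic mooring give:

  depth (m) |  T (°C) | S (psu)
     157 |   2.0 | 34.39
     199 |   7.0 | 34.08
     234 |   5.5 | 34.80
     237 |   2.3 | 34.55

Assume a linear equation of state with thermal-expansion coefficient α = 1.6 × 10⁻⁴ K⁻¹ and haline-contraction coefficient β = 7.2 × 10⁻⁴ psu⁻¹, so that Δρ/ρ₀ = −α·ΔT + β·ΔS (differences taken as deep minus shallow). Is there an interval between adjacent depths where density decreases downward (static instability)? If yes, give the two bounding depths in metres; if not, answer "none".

Evaluate Δρ/ρ₀ = −αΔT + βΔS across each adjacent pair:
  157–199 m: −αΔT+βΔS = −(1.6 × 10⁻⁴)(+5.0)+(7.2 × 10⁻⁴)(-0.31) = -1.0 × 10⁻³ → UNSTABLE
  199–234 m: −αΔT+βΔS = −(1.6 × 10⁻⁴)(-1.5)+(7.2 × 10⁻⁴)(+0.72) = 7.6 × 10⁻⁴ → stable
  234–237 m: −αΔT+βΔS = −(1.6 × 10⁻⁴)(-3.2)+(7.2 × 10⁻⁴)(-0.25) = 3.3 × 10⁻⁴ → stable
The 157–199 m interval has Δρ < 0: lighter water underlies denser water.

157–199 m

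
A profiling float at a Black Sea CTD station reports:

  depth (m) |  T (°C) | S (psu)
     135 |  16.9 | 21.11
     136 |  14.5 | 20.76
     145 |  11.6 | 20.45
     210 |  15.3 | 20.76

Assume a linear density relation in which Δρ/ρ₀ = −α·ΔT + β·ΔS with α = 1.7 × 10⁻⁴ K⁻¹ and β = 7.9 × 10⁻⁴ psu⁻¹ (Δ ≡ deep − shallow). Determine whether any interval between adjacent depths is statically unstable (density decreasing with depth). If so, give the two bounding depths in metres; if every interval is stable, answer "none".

Evaluate Δρ/ρ₀ = −αΔT + βΔS across each adjacent pair:
  135–136 m: −αΔT+βΔS = −(1.7 × 10⁻⁴)(-2.4)+(7.9 × 10⁻⁴)(-0.35) = 1.3 × 10⁻⁴ → stable
  136–145 m: −αΔT+βΔS = −(1.7 × 10⁻⁴)(-2.9)+(7.9 × 10⁻⁴)(-0.31) = 2.5 × 10⁻⁴ → stable
  145–210 m: −αΔT+βΔS = −(1.7 × 10⁻⁴)(+3.7)+(7.9 × 10⁻⁴)(+0.31) = -3.8 × 10⁻⁴ → UNSTABLE
The 145–210 m interval has Δρ < 0: lighter water underlies denser water.

145–210 m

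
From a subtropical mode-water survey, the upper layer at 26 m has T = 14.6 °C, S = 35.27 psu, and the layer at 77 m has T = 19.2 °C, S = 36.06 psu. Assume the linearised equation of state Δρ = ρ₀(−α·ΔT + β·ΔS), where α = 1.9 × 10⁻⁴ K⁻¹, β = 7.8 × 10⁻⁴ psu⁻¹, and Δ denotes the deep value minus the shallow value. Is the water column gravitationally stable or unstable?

ΔT = 19.2 − 14.6 = +4.6 K and ΔS = 36.06 − 35.27 = +0.79 psu (deep − shallow).
−αΔT = -8.74 × 10⁻⁴; βΔS = 6.162 × 10⁻⁴; sum Δρ/ρ₀ = -2.578 × 10⁻⁴.
Δρ/ρ₀ < 0, so Δρ < 0: deeper water is lighter → statically unstable; the column would overturn.

unstable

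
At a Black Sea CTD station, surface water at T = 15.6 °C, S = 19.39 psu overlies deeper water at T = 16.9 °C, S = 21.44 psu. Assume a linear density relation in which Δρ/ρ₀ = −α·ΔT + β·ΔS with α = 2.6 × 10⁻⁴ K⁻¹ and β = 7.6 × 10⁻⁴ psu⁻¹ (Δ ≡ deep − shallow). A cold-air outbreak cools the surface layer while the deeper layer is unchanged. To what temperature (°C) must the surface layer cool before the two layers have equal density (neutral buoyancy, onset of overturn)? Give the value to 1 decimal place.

10.9 °C

Neutral buoyancy requires Δρ = 0, i.e. −α(T_deep − T_surf′) + β(S_deep − S_surf) = 0.
T_surf′ = T_deep − (β/α)·ΔS = 16.9 − (7.6 × 10⁻⁴/2.6 × 10⁻⁴)·(+2.05) = 10.908 °C.
Cooling required: 15.6 − (10.908) = 4.692 °C.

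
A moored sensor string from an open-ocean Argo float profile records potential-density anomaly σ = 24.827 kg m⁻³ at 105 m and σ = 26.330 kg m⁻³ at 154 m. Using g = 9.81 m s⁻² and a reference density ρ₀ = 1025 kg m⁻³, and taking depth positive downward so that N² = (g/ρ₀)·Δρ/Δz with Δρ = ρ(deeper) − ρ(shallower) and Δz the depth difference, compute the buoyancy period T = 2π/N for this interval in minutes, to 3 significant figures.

Δρ = 1026.330 − 1024.827 = 1.503 kg m⁻³ over Δz = 154 − 105 = 49 m.
N² = (9.81/1025) × (1.503/49) = 2.9357 × 10⁻⁴ s⁻².
N = √(2.9357 × 10⁻⁴) = 0.017134 rad s⁻¹, so T = 2π/N = 366.71 s = 6.1118 min ≈ 6.11 min.

6.11 min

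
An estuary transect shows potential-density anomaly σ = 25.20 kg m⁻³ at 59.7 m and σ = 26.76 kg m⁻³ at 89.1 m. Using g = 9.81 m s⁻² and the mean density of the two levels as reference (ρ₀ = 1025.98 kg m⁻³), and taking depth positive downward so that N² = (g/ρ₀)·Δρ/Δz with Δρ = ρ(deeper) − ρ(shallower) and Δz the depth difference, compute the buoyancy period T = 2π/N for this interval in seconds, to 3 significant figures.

279 s

Δρ = 1026.76 − 1025.20 = 1.56 kg m⁻³ over Δz = 89.1 − 59.7 = 29.4 m.
N² = (9.81/1025.98) × (1.56/29.4) = 5.0735 × 10⁻⁴ s⁻².
N = √(5.0735 × 10⁻⁴) = 0.022524 rad s⁻¹, so T = 2π/N = 278.96 s ≈ 279 s.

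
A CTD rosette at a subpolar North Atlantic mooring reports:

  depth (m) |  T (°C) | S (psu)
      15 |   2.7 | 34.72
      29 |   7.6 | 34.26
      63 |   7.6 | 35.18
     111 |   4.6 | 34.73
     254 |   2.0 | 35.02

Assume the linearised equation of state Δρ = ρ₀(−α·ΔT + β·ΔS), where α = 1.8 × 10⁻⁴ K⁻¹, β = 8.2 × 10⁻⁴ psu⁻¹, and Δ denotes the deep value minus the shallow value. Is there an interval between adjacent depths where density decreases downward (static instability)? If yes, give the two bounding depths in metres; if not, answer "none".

Evaluate Δρ/ρ₀ = −αΔT + βΔS across each adjacent pair:
  15–29 m: −αΔT+βΔS = −(1.8 × 10⁻⁴)(+4.9)+(8.2 × 10⁻⁴)(-0.46) = -1.3 × 10⁻³ → UNSTABLE
  29–63 m: −αΔT+βΔS = −(1.8 × 10⁻⁴)(+0.0)+(8.2 × 10⁻⁴)(+0.92) = 7.5 × 10⁻⁴ → stable
  63–111 m: −αΔT+βΔS = −(1.8 × 10⁻⁴)(-3.0)+(8.2 × 10⁻⁴)(-0.45) = 1.7 × 10⁻⁴ → stable
  111–254 m: −αΔT+βΔS = −(1.8 × 10⁻⁴)(-2.6)+(8.2 × 10⁻⁴)(+0.29) = 7.1 × 10⁻⁴ → stable
The 15–29 m interval has Δρ < 0: lighter water underlies denser water.

15–29 m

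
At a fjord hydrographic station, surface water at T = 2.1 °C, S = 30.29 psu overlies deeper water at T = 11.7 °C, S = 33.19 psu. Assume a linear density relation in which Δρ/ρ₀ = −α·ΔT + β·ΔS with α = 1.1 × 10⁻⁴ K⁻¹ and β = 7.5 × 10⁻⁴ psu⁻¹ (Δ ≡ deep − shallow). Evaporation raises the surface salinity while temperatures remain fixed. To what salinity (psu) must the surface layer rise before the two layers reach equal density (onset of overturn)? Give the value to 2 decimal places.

Neutral buoyancy requires −α(T_deep − T_surf) + β(S_deep − S_surf′) = 0.
S_surf′ = S_deep − (α/β)·ΔT = 33.19 − (1.1 × 10⁻⁴/7.5 × 10⁻⁴)·(+9.6) = 31.7820 psu.
Increase required: 31.7820 − 30.29 = 1.4920 psu.

31.78 psu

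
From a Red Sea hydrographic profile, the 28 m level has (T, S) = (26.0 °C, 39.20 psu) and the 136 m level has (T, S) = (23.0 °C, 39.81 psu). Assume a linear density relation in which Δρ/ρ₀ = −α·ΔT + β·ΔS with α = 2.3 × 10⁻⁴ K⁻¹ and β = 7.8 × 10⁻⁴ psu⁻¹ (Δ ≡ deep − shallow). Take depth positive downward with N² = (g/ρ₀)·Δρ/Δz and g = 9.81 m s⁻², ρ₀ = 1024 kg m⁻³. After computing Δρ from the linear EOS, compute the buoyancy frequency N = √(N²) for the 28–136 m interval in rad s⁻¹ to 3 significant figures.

ΔT = -3.0 K, ΔS = +0.61 psu (deep − shallow).
Δρ/ρ₀ = −αΔT + βΔS = 6.90 × 10⁻⁴ + 4.758 × 10⁻⁴ = 1.1658 × 10⁻³, so Δρ ≈ 1.194 kg m⁻³.
N² = (g/ρ₀)·Δρ/Δz = g·(Δρ/ρ₀)/Δz = 9.81 × 1.1658 × 10⁻³ / 108 = 1.0589 × 10⁻⁴ s⁻².
N = √(1.0589 × 10⁻⁴) = 0.010290 rad s⁻¹ ≈ 0.0103 rad s⁻¹.

0.0103 rad s⁻¹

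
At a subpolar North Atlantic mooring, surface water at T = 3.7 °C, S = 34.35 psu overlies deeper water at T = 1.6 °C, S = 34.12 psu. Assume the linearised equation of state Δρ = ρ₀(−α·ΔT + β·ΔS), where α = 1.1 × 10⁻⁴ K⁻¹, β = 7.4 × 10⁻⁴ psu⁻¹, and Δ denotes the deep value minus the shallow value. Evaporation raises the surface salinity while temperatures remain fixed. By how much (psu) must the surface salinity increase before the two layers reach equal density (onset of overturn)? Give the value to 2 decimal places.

Neutral buoyancy requires −α(T_deep − T_surf) + β(S_deep − S_surf′) = 0.
S_surf′ = S_deep − (α/β)·ΔT = 34.12 − (1.1 × 10⁻⁴/7.4 × 10⁻⁴)·(-2.1) = 34.4322 psu.
Increase required: 34.4322 − 34.35 = 0.0822 psu.

0.08 psu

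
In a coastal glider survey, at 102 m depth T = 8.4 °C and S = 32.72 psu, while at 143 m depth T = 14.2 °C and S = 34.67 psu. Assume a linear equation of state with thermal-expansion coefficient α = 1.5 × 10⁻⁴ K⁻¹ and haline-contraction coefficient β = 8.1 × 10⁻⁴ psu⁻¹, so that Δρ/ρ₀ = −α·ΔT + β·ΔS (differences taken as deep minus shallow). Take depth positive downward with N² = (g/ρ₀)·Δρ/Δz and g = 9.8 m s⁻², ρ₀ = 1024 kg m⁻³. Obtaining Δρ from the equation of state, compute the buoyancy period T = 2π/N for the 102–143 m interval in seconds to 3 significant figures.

ΔT = +5.8 K, ΔS = +1.95 psu (deep − shallow).
Δρ/ρ₀ = −αΔT + βΔS = -8.70 × 10⁻⁴ + 1.5795 × 10⁻³ = 7.095 × 10⁻⁴, so Δρ ≈ 0.7265 kg m⁻³.
N² = (g/ρ₀)·Δρ/Δz = g·(Δρ/ρ₀)/Δz = 9.8 × 7.095 × 10⁻⁴ / 41 = 1.6959 × 10⁻⁴ s⁻².
N = √(1.6959 × 10⁻⁴) = 0.013023 rad s⁻¹ → T = 2π/N = 482.47 s ≈ 482 s.

482 s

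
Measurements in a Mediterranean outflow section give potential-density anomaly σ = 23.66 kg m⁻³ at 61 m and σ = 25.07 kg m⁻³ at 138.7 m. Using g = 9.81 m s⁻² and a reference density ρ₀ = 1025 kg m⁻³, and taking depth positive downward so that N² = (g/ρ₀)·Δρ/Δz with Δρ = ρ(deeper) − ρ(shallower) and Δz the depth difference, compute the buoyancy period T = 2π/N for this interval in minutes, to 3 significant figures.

Δρ = 1025.07 − 1023.66 = 1.41 kg m⁻³ over Δz = 138.7 − 61 = 77.7 m.
N² = (9.81/1025) × (1.41/77.7) = 1.7368 × 10⁻⁴ s⁻².
N = √(1.7368 × 10⁻⁴) = 0.013179 rad s⁻¹, so T = 2π/N = 476.76 s = 7.9460 min ≈ 7.95 min.

7.95 min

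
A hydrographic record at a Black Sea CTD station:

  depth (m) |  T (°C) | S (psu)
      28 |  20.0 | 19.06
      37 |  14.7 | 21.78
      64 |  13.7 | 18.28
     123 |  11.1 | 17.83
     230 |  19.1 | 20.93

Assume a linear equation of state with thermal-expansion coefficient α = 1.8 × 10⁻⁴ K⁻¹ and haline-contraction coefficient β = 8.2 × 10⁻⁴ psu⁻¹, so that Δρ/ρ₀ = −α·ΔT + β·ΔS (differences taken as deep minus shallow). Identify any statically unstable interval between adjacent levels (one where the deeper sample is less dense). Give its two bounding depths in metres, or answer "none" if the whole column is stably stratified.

37–64 m

Evaluate Δρ/ρ₀ = −αΔT + βΔS across each adjacent pair:
  28–37 m: −αΔT+βΔS = −(1.8 × 10⁻⁴)(-5.3)+(8.2 × 10⁻⁴)(+2.72) = 3.2 × 10⁻³ → stable
  37–64 m: −αΔT+βΔS = −(1.8 × 10⁻⁴)(-1.0)+(8.2 × 10⁻⁴)(-3.50) = -2.7 × 10⁻³ → UNSTABLE
  64–123 m: −αΔT+βΔS = −(1.8 × 10⁻⁴)(-2.6)+(8.2 × 10⁻⁴)(-0.45) = 9.9 × 10⁻⁵ → stable
  123–230 m: −αΔT+βΔS = −(1.8 × 10⁻⁴)(+8.0)+(8.2 × 10⁻⁴)(+3.10) = 1.1 × 10⁻³ → stable
The 37–64 m interval has Δρ < 0: lighter water underlies denser water.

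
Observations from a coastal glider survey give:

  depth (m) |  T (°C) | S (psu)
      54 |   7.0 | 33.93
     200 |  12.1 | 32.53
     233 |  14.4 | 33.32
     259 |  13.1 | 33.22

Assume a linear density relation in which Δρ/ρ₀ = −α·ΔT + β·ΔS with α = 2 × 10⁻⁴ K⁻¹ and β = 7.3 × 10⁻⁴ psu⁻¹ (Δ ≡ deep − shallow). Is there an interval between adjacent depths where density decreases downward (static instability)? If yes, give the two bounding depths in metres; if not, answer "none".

54–200 m

Evaluate Δρ/ρ₀ = −αΔT + βΔS across each adjacent pair:
  54–200 m: −αΔT+βΔS = −(2 × 10⁻⁴)(+5.1)+(7.3 × 10⁻⁴)(-1.40) = -2.0 × 10⁻³ → UNSTABLE
  200–233 m: −αΔT+βΔS = −(2 × 10⁻⁴)(+2.3)+(7.3 × 10⁻⁴)(+0.79) = 1.2 × 10⁻⁴ → stable
  233–259 m: −αΔT+βΔS = −(2 × 10⁻⁴)(-1.3)+(7.3 × 10⁻⁴)(-0.10) = 1.9 × 10⁻⁴ → stable
The 54–200 m interval has Δρ < 0: lighter water underlies denser water.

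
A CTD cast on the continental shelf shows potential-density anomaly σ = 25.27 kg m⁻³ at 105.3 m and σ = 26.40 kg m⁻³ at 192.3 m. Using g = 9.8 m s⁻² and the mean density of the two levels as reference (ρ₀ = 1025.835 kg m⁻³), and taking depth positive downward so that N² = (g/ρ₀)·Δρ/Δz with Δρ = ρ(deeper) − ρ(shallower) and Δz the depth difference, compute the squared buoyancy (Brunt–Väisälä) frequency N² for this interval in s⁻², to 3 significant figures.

Δρ = 1026.40 − 1025.27 = 1.13 kg m⁻³ over Δz = 192.3 − 105.3 = 87 m.
N² = (9.8/1025.835) × (1.13/87) = 1.2408 × 10⁻⁴ s⁻² ≈ 1.24 × 10⁻⁴ s⁻².

1.24 × 10⁻⁴ s⁻²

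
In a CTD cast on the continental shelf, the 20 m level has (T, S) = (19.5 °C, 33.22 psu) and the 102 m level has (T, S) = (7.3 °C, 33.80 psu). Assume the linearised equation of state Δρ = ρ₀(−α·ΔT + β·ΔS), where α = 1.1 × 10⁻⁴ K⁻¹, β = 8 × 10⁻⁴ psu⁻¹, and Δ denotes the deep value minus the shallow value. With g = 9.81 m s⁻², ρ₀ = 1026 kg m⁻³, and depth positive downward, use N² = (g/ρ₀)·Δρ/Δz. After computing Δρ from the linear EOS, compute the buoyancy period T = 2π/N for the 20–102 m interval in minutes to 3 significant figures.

ΔT = -12.2 K, ΔS = +0.58 psu (deep − shallow).
Δρ/ρ₀ = −αΔT + βΔS = 1.342 × 10⁻³ + 4.64 × 10⁻⁴ = 1.806 × 10⁻³, so Δρ ≈ 1.853 kg m⁻³.
N² = (g/ρ₀)·Δρ/Δz = g·(Δρ/ρ₀)/Δz = 9.81 × 1.806 × 10⁻³ / 82 = 2.1606 × 10⁻⁴ s⁻².
N = √(2.1606 × 10⁻⁴) = 0.014699 rad s⁻¹ → T = 2π/N = 427.46 s = 7.1243 min ≈ 7.12 min.

7.12 min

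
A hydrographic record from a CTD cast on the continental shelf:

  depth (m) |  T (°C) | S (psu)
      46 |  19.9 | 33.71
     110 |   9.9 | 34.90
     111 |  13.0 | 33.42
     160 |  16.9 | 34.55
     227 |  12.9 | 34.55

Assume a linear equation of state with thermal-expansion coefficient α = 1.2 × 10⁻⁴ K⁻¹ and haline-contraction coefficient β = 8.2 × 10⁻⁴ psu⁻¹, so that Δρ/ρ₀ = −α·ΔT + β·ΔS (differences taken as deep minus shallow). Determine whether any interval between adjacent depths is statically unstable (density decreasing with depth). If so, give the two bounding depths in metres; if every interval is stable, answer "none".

Evaluate Δρ/ρ₀ = −αΔT + βΔS across each adjacent pair:
  46–110 m: −αΔT+βΔS = −(1.2 × 10⁻⁴)(-10.0)+(8.2 × 10⁻⁴)(+1.19) = 2.2 × 10⁻³ → stable
  110–111 m: −αΔT+βΔS = −(1.2 × 10⁻⁴)(+3.1)+(8.2 × 10⁻⁴)(-1.48) = -1.6 × 10⁻³ → UNSTABLE
  111–160 m: −αΔT+βΔS = −(1.2 × 10⁻⁴)(+3.9)+(8.2 × 10⁻⁴)(+1.13) = 4.6 × 10⁻⁴ → stable
  160–227 m: −αΔT+βΔS = −(1.2 × 10⁻⁴)(-4.0)+(8.2 × 10⁻⁴)(+0.00) = 4.8 × 10⁻⁴ → stable
The 110–111 m interval has Δρ < 0: lighter water underlies denser water.

110–111 m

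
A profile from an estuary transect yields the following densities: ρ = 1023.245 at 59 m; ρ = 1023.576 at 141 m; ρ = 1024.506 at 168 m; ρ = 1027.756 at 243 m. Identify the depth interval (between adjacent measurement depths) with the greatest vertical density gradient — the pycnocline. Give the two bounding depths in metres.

Compute the density gradient over each adjacent pair:
  59–141 m: Δρ/Δz = 0.331/82 = 4.0 × 10⁻³ kg m⁻⁴
  141–168 m: Δρ/Δz = 0.930/27 = 0.034 kg m⁻⁴
  168–243 m: Δρ/Δz = 3.250/75 = 0.043 kg m⁻⁴
The largest gradient is in the 168–243 m interval — the pycnocline.

168–243 m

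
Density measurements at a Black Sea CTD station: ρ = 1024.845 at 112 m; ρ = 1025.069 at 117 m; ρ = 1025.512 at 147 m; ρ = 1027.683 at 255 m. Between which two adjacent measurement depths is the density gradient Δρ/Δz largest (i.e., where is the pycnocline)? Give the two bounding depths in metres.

112–117 m

Compute the density gradient over each adjacent pair:
  112–117 m: Δρ/Δz = 0.224/5 = 0.045 kg m⁻⁴
  117–147 m: Δρ/Δz = 0.443/30 = 0.015 kg m⁻⁴
  147–255 m: Δρ/Δz = 2.171/108 = 0.020 kg m⁻⁴
The largest gradient is in the 112–117 m interval — the pycnocline.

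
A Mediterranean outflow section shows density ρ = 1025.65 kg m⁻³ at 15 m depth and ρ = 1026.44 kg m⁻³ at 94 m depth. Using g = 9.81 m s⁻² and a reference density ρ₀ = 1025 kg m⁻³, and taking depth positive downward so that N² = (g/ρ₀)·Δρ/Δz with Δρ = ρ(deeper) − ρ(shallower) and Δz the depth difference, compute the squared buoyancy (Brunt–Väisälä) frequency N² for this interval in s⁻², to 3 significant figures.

9.57 × 10⁻⁵ s⁻²

Δρ = 1026.44 − 1025.65 = 0.79 kg m⁻³ over Δz = 94 − 15 = 79 m.
N² = (9.81/1025) × (0.79/79) = 9.5707 × 10⁻⁵ s⁻² ≈ 9.57 × 10⁻⁵ s⁻².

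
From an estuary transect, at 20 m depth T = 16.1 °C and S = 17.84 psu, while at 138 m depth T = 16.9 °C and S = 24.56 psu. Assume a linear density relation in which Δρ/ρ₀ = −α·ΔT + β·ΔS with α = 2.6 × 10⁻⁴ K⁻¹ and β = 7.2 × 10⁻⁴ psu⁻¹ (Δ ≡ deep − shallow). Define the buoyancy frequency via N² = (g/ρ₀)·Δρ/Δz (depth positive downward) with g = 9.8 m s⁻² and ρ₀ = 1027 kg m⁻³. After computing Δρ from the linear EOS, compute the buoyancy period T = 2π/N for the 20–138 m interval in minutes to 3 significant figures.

ΔT = +0.8 K, ΔS = +6.72 psu (deep − shallow).
Δρ/ρ₀ = −αΔT + βΔS = -2.08 × 10⁻⁴ + 4.8384 × 10⁻³ = 4.6304 × 10⁻³, so Δρ ≈ 4.755 kg m⁻³.
N² = (g/ρ₀)·Δρ/Δz = g·(Δρ/ρ₀)/Δz = 9.8 × 4.6304 × 10⁻³ / 118 = 3.8456 × 10⁻⁴ s⁻².
N = √(3.8456 × 10⁻⁴) = 0.019610 rad s⁻¹ → T = 2π/N = 320.41 s = 5.3402 min ≈ 5.34 min.

5.34 min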